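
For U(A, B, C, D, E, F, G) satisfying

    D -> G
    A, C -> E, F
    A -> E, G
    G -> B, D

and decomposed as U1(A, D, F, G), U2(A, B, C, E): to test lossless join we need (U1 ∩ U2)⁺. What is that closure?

U1 ∩ U2 = {A}.
A → E, G applies, adding E, G
G → B, D applies, adding B, D
Closure: {A, B, D, E, G}.

A, B, D, E, G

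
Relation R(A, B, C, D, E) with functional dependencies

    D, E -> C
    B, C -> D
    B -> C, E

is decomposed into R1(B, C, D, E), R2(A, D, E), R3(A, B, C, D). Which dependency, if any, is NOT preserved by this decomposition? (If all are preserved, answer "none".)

none

D, E → C lies within R1.
B, C → D lies within R1.
B → C, E lies within R1.
Every dependency is enforceable on the fragments, so the decomposition is dependency-preserving.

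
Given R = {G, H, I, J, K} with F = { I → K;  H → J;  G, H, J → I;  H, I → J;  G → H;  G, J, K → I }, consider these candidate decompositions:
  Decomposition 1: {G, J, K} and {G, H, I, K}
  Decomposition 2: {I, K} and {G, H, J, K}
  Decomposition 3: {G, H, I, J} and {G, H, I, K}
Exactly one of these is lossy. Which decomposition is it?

Decomposition 1: common = {G, K}, closure = {G, H, I, J, K} → lossless.
Decomposition 2: common = {K}, closure = {K} → lossy.
Decomposition 3: common = {G, H, I}, closure = {G, H, I, J, K} → lossless.

Decomposition 2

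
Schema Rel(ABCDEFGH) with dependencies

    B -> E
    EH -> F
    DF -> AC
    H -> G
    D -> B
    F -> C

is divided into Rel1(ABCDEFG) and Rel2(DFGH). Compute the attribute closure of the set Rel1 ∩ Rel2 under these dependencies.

ABCDEFG

Rel1 ∩ Rel2 = {DFG}.
DF → AC applies, adding AC
D → B applies, adding B
B → E applies, adding E
Closure: {ABCDEFG}.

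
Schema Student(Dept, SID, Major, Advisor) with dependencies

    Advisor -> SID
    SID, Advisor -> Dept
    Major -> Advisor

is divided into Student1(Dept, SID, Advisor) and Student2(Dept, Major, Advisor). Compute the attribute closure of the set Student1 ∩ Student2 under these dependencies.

Student1 ∩ Student2 = {Dept, Advisor}.
Advisor → SID applies, adding SID
Closure: {Dept, SID, Advisor}.

Dept, SID, Advisor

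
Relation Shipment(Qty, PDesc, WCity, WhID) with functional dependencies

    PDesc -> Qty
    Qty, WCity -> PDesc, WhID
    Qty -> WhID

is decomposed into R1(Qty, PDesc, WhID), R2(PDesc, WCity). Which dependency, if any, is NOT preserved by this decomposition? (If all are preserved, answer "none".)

Qty, WCity -> PDesc, WhID

Check Qty, WCity → PDesc, WhID: no single fragment contains all of {Qty, PDesc, WCity, WhID}, and the restricted closure of {Qty, WCity} across the fragments never reaches {PDesc, WhID}.
PDesc → Qty is preserved.
Qty → WhID is preserved.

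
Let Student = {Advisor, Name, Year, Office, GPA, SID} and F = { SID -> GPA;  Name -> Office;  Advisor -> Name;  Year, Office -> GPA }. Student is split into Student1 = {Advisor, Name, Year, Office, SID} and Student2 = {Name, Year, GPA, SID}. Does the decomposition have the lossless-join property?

Common attributes: Student1 ∩ Student2 = {Name, Year, SID}.
Closure of {Name, Year, SID}: SID → GPA applies, adding GPA; Name → Office applies, adding Office. So (Name, Year, SID)⁺ = {Name, Year, Office, GPA, SID}.
This closure contains every attribute of Student2, so Student1 ∩ Student2 → Student2. The join is lossless.

Yes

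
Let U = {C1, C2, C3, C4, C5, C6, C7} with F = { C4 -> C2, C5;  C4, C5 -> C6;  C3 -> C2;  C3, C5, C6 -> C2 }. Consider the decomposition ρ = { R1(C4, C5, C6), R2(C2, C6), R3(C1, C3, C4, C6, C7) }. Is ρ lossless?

Chase test. Columns are C1, C2, C3, C4, C5, C6, C7; row i has aⱼ where attribute j ∈ Ri, else bᵢⱼ.
Initial tableau (one row per fragment):
  row 1: b11 b12 b13 a4 a5 a6 b17
  row 2: b21 a2 b23 b24 b25 a6 b27
  row 3: a1 b32 a3 a4 b35 a6 a7
Rows 1 and 3 agree on C4; apply C4→C2, C5 and equate their C2, C5 entries.
No row becomes fully distinguished — the join is lossy.

No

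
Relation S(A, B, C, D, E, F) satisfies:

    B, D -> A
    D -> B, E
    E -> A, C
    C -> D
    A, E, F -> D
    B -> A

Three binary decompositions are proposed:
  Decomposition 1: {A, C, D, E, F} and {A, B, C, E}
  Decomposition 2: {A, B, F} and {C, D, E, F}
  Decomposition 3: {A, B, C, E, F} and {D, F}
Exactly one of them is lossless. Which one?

Decomposition 1

Decomposition 1: common = {A, C, E}, closure = {A, B, C, D, E} → lossless.
Decomposition 2: common = {F}, closure = {F} → lossy.
Decomposition 3: common = {F}, closure = {F} → lossy.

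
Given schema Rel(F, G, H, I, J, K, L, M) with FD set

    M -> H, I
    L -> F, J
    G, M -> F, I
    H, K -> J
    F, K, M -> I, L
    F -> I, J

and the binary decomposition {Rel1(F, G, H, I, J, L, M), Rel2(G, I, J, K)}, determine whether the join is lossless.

No

Common attributes: Rel1 ∩ Rel2 = {G, I, J}.
No dependency enlarges {G, I, J}, so (G, I, J)⁺ = {G, I, J}.
The closure contains neither all of Rel1 = {F, G, H, I, J, L, M} nor all of Rel2 = {G, I, J, K}, so the common attributes are not a superkey of either fragment. The join is lossy.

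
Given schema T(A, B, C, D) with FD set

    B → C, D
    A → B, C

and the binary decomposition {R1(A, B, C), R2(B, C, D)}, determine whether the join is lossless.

Common attributes: R1 ∩ R2 = {B, C}.
Closure of {B, C}: B → C, D applies, adding D. So (B, C)⁺ = {B, C, D}.
This closure contains every attribute of R2, so R1 ∩ R2 → R2. The join is lossless.

Yes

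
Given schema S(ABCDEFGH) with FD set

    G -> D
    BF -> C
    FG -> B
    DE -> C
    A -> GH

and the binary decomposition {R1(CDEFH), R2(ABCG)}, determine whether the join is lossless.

Common attributes: R1 ∩ R2 = {C}.
No dependency enlarges {C}, so (C)⁺ = {C}.
The closure contains neither all of R1 = {CDEFH} nor all of R2 = {ABCG}, so the common attributes are not a superkey of either fragment. The join is lossy.

No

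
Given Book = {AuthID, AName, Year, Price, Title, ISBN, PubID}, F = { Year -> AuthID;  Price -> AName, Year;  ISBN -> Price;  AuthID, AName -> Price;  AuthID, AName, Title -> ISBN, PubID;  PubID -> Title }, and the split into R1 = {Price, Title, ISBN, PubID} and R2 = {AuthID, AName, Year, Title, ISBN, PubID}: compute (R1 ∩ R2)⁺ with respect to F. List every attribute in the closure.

AuthID, AName, Year, Price, Title, ISBN, PubID

R1 ∩ R2 = {Title, ISBN, PubID}.
ISBN → Price applies, adding Price
Price → AName, Year applies, adding AName, Year
Year → AuthID applies, adding AuthID
Closure: {AuthID, AName, Year, Price, Title, ISBN, PubID}.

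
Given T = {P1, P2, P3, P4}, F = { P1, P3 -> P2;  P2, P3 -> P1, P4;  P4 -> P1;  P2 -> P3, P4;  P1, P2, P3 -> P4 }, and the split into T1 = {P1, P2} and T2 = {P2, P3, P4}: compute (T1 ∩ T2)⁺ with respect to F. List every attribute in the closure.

T1 ∩ T2 = {P2}.
P2 → P3, P4 applies, adding P3, P4
P2, P3 → P1, P4 applies, adding P1
Closure: {P1, P2, P3, P4}.

P1, P2, P3, P4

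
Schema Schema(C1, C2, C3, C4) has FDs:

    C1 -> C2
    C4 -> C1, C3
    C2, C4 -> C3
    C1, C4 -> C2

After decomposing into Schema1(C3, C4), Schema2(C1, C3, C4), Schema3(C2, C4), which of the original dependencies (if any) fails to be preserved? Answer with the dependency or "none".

Check C1 → C2: no single fragment contains all of {C1, C2}, and the restricted closure of {C1} across the fragments never reaches {C2}.
C4 → C1, C3 is preserved.
C2, C4 → C3 is preserved.
C1, C4 → C2 is preserved.

C1 -> C2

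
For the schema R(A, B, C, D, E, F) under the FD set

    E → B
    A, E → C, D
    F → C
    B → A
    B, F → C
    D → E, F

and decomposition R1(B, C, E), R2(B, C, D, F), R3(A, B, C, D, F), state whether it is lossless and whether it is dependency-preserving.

lossy and not dependency-preserving

Lossless test (chase): Rows 1 and 2 agree on B; apply B→A and equate their A entries. Rows 1 and 3 agree on B; apply B→A and equate their A entries. Rows 2 and 3 agree on D; apply D→E, F and equate their E, F entries. No row becomes fully distinguished — the join is lossy.
Dependency preservation: the restricted closure of {A, E} across the fragments never reaches {C, D}, so A, E → C, D cannot be enforced without a join — not preserved.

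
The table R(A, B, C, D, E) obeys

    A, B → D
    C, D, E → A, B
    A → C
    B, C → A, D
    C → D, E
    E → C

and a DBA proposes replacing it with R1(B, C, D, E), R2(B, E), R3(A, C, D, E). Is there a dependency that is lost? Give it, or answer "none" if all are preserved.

A, B → D: restricted closure across fragments reaches D.
C, D, E → A, B: restricted closure across fragments reaches A, B.
A → C lies within R3.
B, C → A, D: restricted closure across fragments reaches A, D.
C → D, E lies within R1.
E → C lies within R1.
Every dependency is enforceable on the fragments, so the decomposition is dependency-preserving.

none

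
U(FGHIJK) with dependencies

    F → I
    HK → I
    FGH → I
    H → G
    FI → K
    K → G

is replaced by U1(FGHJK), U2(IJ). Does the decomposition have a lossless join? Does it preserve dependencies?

lossy and not dependency-preserving

Lossless test: (J)⁺ = {J}, which is a superkey of neither fragment — lossy.
Dependency preservation: the restricted closure of {F} across the fragments never reaches {I}, so F → I cannot be enforced without a join — not preserved.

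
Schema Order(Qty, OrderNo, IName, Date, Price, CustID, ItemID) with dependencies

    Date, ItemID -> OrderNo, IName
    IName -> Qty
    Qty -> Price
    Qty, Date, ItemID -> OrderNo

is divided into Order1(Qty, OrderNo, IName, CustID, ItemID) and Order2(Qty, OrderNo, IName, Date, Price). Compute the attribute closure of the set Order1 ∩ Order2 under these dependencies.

Qty, OrderNo, IName, Price

Order1 ∩ Order2 = {Qty, OrderNo, IName}.
Qty → Price applies, adding Price
Closure: {Qty, OrderNo, IName, Price}.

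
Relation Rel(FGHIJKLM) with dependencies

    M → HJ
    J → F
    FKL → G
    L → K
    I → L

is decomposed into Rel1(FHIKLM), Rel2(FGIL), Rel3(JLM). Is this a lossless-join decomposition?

Chase test. Columns are FGHIJKLM; row i has aⱼ where attribute j ∈ Reli, else bᵢⱼ.
Initial tableau (one row per fragment):
  row 1: a1 b12 a3 a4 b15 a6 a7 a8
  row 2: a1 a2 b23 a4 b25 b26 a7 b28
  row 3: b31 b32 b33 b34 a5 b36 a7 a8
Rows 1 and 3 agree on M; apply M→HJ and equate their HJ entries.
Rows 1 and 3 agree on J; apply J→F and equate their F entries.
Rows 1 and 2 agree on L; apply L→K and equate their K entries.
Rows 1 and 3 agree on L; apply L→K and equate their K entries.
Rows 1 and 2 agree on FKL; apply FKL→G and equate their G entries.
Rows 1 and 3 agree on FKL; apply FKL→G and equate their G entries.
Row 1 is now all distinguished symbols — the join is lossless.

Yes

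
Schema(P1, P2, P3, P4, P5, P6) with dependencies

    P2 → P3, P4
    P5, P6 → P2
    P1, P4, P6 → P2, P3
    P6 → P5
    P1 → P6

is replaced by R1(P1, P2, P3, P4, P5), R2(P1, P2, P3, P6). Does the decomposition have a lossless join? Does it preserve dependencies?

Lossless test: (P1, P2, P3)⁺ = {P1, P2, P3, P4, P5, P6}, which contains all of one fragment — lossless.
Dependency preservation: the restricted closure of {P6} across the fragments never reaches {P5}, so P6 → P5 cannot be enforced without a join — not preserved.

lossless but not dependency-preserving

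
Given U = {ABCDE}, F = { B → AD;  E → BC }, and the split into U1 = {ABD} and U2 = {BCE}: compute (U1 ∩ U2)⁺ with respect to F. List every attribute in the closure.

ABD

U1 ∩ U2 = {B}.
B → AD applies, adding AD
Closure: {ABD}.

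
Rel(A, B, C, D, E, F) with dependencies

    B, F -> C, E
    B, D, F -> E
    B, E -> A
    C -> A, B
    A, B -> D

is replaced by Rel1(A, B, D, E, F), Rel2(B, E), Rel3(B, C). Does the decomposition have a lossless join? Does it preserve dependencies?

Lossless test (chase): Rows 1 and 2 agree on B, E; apply B, E→A and equate their A entries. Rows 1 and 2 agree on A, B; apply A, B→D and equate their D entries. No row becomes fully distinguished — the join is lossy.
Dependency preservation: the restricted closure of {B, F} across the fragments never reaches {C, E}, so B, F → C, E cannot be enforced without a join — not preserved.

lossy and not dependency-preserving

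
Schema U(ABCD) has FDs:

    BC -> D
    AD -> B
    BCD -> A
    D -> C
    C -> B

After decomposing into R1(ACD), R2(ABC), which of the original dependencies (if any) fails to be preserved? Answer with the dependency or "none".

none

BC → D: restricted closure across fragments reaches D.
AD → B: restricted closure across fragments reaches B.
BCD → A: restricted closure across fragments reaches A.
D → C lies within R1.
C → B lies within R2.
Every dependency is enforceable on the fragments, so the decomposition is dependency-preserving.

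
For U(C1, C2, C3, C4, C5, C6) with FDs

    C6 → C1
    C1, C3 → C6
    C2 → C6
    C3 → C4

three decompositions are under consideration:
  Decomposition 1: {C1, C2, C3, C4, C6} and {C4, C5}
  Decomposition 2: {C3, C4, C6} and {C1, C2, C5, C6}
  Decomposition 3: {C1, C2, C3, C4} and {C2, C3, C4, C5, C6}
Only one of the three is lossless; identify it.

Decomposition 1: common = {C4}, closure = {C4} → lossy.
Decomposition 2: common = {C6}, closure = {C1, C6} → lossy.
Decomposition 3: common = {C2, C3, C4}, closure = {C1, C2, C3, C4, C6} → lossless.

Decomposition 3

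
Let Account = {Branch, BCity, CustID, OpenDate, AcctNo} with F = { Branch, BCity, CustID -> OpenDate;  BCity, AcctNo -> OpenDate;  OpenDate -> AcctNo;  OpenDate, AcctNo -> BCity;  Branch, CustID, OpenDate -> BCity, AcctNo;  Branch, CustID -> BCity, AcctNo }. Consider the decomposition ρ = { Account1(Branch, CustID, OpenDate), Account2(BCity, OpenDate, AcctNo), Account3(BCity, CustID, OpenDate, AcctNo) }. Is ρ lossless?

Chase test. Columns are Branch, BCity, CustID, OpenDate, AcctNo; row i has aⱼ where attribute j ∈ Accounti, else bᵢⱼ.
Initial tableau (one row per fragment):
  row 1: a1 b12 a3 a4 b15
  row 2: b21 a2 b23 a4 a5
  row 3: b31 a2 a3 a4 a5
Rows 1 and 2 agree on OpenDate; apply OpenDate→AcctNo and equate their AcctNo entries.
Rows 1 and 2 agree on OpenDate, AcctNo; apply OpenDate, AcctNo→BCity and equate their BCity entries.
Row 1 is now all distinguished symbols — the join is lossless.

Yes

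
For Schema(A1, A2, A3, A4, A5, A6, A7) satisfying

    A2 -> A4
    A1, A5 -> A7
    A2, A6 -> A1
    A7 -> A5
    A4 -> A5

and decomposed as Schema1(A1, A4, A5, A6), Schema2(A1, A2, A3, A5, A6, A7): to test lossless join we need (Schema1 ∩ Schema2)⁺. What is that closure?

Schema1 ∩ Schema2 = {A1, A5, A6}.
A1, A5 → A7 applies, adding A7
Closure: {A1, A5, A6, A7}.

A1, A5, A6, A7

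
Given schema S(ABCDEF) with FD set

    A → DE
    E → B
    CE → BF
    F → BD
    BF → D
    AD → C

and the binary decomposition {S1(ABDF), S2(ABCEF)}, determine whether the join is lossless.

Yes

Common attributes: S1 ∩ S2 = {ABF}.
Closure of {ABF}: A → DE applies, adding DE; AD → C applies, adding C. So (ABF)⁺ = {ABCDEF}.
This closure contains every attribute of S1, so S1 ∩ S2 → S1. The join is lossless.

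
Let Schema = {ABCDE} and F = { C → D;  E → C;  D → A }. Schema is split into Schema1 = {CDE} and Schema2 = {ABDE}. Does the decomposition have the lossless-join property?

Common attributes: Schema1 ∩ Schema2 = {DE}.
Closure of {DE}: E → C applies, adding C; D → A applies, adding A. So (DE)⁺ = {ACDE}.
This closure contains every attribute of Schema1, so Schema1 ∩ Schema2 → Schema1. The join is lossless.

Yes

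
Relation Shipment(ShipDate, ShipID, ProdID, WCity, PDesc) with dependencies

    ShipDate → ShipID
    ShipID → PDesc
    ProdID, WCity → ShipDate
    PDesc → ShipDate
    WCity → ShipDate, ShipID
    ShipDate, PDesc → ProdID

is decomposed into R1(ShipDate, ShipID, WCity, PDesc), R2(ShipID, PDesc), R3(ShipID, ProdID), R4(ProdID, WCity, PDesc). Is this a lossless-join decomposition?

Chase test. Columns are ShipDate, ShipID, ProdID, WCity, PDesc; row i has aⱼ where attribute j ∈ Ri, else bᵢⱼ.
Initial tableau (one row per fragment):
  row 1: a1 a2 b13 a4 a5
  row 2: b21 a2 b23 b24 a5
  row 3: b31 a2 a3 b34 b35
  row 4: b41 b42 a3 a4 a5
Rows 1 and 3 agree on ShipID; apply ShipID→PDesc and equate their PDesc entries.
Rows 1 and 2 agree on PDesc; apply PDesc→ShipDate and equate their ShipDate entries.
Rows 1 and 3 agree on PDesc; apply PDesc→ShipDate and equate their ShipDate entries.
Rows 1 and 4 agree on PDesc; apply PDesc→ShipDate and equate their ShipDate entries.
Rows 1 and 4 agree on WCity; apply WCity→ShipDate, ShipID and equate their ShipDate, ShipID entries.
Rows 1 and 2 agree on ShipDate, PDesc; apply ShipDate, PDesc→ProdID and equate their ProdID entries.
Rows 1 and 3 agree on ShipDate, PDesc; apply ShipDate, PDesc→ProdID and equate their ProdID entries.
Row 1 is now all distinguished symbols — the join is lossless.

Yes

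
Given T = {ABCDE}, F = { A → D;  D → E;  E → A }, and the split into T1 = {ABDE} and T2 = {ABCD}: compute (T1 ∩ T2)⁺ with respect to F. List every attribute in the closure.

ABDE

T1 ∩ T2 = {ABD}.
D → E applies, adding E
Closure: {ABDE}.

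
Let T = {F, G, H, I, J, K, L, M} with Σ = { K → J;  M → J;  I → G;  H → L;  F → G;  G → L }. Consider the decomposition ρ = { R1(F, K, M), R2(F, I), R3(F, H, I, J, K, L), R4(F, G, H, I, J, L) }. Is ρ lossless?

No

Chase test. Columns are F, G, H, I, J, K, L, M; row i has aⱼ where attribute j ∈ Ri, else bᵢⱼ.
Initial tableau (one row per fragment):
  row 1: a1 b12 b13 b14 b15 a6 b17 a8
  row 2: a1 b22 b23 a4 b25 b26 b27 b28
  row 3: a1 b32 a3 a4 a5 a6 a7 b38
  row 4: a1 a2 a3 a4 a5 b46 a7 b48
Rows 1 and 3 agree on K; apply K→J and equate their J entries.
Rows 2 and 3 agree on I; apply I→G and equate their G entries.
Rows 2 and 4 agree on I; apply I→G and equate their G entries.
Rows 1 and 2 agree on F; apply F→G and equate their G entries.
Rows 1 and 2 agree on G; apply G→L and equate their L entries.
Rows 1 and 3 agree on G; apply G→L and equate their L entries.
No row becomes fully distinguished — the join is lossy.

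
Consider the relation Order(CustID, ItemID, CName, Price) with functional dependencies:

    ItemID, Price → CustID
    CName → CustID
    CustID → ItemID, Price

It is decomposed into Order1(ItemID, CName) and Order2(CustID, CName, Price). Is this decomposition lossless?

Yes

Common attributes: Order1 ∩ Order2 = {CName}.
Closure of {CName}: CName → CustID applies, adding CustID; CustID → ItemID, Price applies, adding ItemID, Price. So (CName)⁺ = {CustID, ItemID, CName, Price}.
This closure contains every attribute of Order1, so Order1 ∩ Order2 → Order1. The join is lossless.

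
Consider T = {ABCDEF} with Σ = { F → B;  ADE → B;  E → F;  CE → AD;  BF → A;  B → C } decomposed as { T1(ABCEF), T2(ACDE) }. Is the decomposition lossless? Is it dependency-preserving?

Lossless test: (ACE)⁺ = {ABCDEF}, which contains all of one fragment — lossless.
Dependency preservation: ADE → B is not contained in any single fragment, but the restricted closure of its left-hand side across the fragments still reaches the right-hand side; the remaining FDs each lie inside some fragment. All dependencies are preserved.

lossless and dependency-preserving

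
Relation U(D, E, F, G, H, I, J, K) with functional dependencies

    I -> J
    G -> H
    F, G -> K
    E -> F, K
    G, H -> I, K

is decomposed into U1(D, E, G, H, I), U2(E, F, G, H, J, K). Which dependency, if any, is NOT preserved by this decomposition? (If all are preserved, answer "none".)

I -> J

Check I → J: no single fragment contains all of {I, J}, and the restricted closure of {I} across the fragments never reaches {J}.
G → H is preserved.
F, G → K is preserved.
E → F, K is preserved.
G, H → I, K is preserved.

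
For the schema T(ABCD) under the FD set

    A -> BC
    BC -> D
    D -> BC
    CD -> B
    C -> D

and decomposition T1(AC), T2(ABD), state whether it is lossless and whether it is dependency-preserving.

lossless but not dependency-preserving

Lossless test: (A)⁺ = {ABCD}, which contains all of one fragment — lossless.
Dependency preservation: the restricted closure of {BC} across the fragments never reaches {D}, so BC → D cannot be enforced without a join — not preserved.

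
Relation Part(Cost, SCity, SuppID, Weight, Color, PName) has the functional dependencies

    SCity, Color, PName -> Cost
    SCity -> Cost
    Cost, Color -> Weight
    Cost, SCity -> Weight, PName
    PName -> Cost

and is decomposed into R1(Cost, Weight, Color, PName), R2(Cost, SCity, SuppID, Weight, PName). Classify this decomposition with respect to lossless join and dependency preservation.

Lossless test: (Cost, Weight, PName)⁺ = {Cost, Weight, PName}, which is a superkey of neither fragment — lossy.
Dependency preservation: SCity, Color, PName → Cost is not contained in any single fragment, but the restricted closure of its left-hand side across the fragments still reaches the right-hand side; the remaining FDs each lie inside some fragment. All dependencies are preserved.

lossy but dependency-preserving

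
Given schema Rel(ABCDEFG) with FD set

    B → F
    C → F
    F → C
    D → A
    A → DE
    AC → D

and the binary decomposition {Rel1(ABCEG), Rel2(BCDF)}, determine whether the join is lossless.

No

Common attributes: Rel1 ∩ Rel2 = {BC}.
Closure of {BC}: B → F applies, adding F. So (BC)⁺ = {BCF}.
The closure contains neither all of Rel1 = {ABCEG} nor all of Rel2 = {BCDF}, so the common attributes are not a superkey of either fragment. The join is lossy.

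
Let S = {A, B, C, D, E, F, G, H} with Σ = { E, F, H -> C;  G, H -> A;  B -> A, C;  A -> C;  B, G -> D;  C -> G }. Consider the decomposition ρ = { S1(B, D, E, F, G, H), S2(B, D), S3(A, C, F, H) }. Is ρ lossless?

No

Chase test. Columns are A, B, C, D, E, F, G, H; row i has aⱼ where attribute j ∈ Si, else bᵢⱼ.
Initial tableau (one row per fragment):
  row 1: b11 a2 b13 a4 a5 a6 a7 a8
  row 2: b21 a2 b23 a4 b25 b26 b27 b28
  row 3: a1 b32 a3 b34 b35 a6 b37 a8
Rows 1 and 2 agree on B; apply B→A, C and equate their A, C entries.
Rows 1 and 2 agree on C; apply C→G and equate their G entries.
No row becomes fully distinguished — the join is lossy.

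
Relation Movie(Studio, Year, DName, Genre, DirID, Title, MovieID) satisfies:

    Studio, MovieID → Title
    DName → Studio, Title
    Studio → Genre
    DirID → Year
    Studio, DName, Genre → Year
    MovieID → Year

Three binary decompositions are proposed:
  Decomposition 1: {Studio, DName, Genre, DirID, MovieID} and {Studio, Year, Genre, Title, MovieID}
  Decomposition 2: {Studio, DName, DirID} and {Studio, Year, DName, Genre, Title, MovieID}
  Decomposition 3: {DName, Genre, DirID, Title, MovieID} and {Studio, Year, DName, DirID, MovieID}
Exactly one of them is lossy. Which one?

Decomposition 1: common = {Studio, Genre, MovieID}, closure = {Studio, Year, Genre, Title, MovieID} → lossless.
Decomposition 2: common = {Studio, DName}, closure = {Studio, Year, DName, Genre, Title} → lossy.
Decomposition 3: common = {DName, DirID, MovieID}, closure = {Studio, Year, DName, Genre, DirID, Title, MovieID} → lossless.

Decomposition 2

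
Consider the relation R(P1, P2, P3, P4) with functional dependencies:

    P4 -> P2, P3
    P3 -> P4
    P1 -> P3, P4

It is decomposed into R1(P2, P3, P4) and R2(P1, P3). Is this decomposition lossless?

Yes

Common attributes: R1 ∩ R2 = {P3}.
Closure of {P3}: P3 → P4 applies, adding P4; P4 → P2, P3 applies, adding P2. So (P3)⁺ = {P2, P3, P4}.
This closure contains every attribute of R1, so R1 ∩ R2 → R1. The join is lossless.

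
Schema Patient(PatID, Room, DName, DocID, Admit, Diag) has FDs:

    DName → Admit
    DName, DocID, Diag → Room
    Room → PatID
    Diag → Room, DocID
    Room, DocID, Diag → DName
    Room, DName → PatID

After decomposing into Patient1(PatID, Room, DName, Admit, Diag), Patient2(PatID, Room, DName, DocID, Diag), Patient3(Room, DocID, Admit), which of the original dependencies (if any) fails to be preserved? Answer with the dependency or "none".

none

DName → Admit lies within Patient1.
DName, DocID, Diag → Room lies within Patient2.
Room → PatID lies within Patient1.
Diag → Room, DocID lies within Patient2.
Room, DocID, Diag → DName lies within Patient2.
Room, DName → PatID lies within Patient1.
Every dependency is enforceable on the fragments, so the decomposition is dependency-preserving.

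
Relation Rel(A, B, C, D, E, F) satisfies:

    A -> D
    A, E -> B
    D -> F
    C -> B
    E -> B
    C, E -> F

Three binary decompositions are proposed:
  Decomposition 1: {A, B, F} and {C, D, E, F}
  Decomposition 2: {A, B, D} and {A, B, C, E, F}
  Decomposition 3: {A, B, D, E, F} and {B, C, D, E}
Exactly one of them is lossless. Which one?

Decomposition 1: common = {F}, closure = {F} → lossy.
Decomposition 2: common = {A, B}, closure = {A, B, D, F} → lossless.
Decomposition 3: common = {B, D, E}, closure = {B, D, E, F} → lossy.

Decomposition 2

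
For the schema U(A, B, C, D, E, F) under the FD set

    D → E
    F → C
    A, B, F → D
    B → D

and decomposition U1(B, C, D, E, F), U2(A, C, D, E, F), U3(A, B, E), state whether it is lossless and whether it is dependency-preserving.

Lossless test (chase): Rows 1 and 3 agree on B; apply B→D and equate their D entries. No row becomes fully distinguished — the join is lossy.
Dependency preservation: A, B, F → D is not contained in any single fragment, but the restricted closure of its left-hand side across the fragments still reaches the right-hand side; the remaining FDs each lie inside some fragment. All dependencies are preserved.

lossy but dependency-preserving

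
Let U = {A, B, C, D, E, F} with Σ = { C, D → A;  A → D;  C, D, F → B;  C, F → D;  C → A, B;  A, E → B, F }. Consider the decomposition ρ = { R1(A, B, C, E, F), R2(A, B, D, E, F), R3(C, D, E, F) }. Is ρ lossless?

Chase test. Columns are A, B, C, D, E, F; row i has aⱼ where attribute j ∈ Ri, else bᵢⱼ.
Initial tableau (one row per fragment):
  row 1: a1 a2 a3 b14 a5 a6
  row 2: a1 a2 b23 a4 a5 a6
  row 3: b31 b32 a3 a4 a5 a6
Rows 1 and 2 agree on A; apply A→D and equate their D entries.
Rows 1 and 3 agree on C, D, F; apply C, D, F→B and equate their B entries.
Rows 1 and 3 agree on C; apply C→A, B and equate their A, B entries.
Row 1 is now all distinguished symbols — the join is lossless.

Yes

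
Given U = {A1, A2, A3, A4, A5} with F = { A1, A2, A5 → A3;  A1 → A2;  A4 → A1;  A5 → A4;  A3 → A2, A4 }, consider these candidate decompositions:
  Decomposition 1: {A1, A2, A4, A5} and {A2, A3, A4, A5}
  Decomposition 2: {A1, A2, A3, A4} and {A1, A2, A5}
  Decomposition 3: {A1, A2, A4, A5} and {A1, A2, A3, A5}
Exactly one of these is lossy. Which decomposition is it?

Decomposition 1: common = {A2, A4, A5}, closure = {A1, A2, A3, A4, A5} → lossless.
Decomposition 2: common = {A1, A2}, closure = {A1, A2} → lossy.
Decomposition 3: common = {A1, A2, A5}, closure = {A1, A2, A3, A4, A5} → lossless.

Decomposition 2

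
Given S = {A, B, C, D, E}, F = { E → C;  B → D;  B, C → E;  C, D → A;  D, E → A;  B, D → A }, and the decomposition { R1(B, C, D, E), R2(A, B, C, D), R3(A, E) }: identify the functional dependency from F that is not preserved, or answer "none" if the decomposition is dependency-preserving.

none

E → C lies within R1.
B → D lies within R1.
B, C → E lies within R1.
C, D → A lies within R2.
D, E → A: restricted closure across fragments reaches A.
B, D → A lies within R2.
Every dependency is enforceable on the fragments, so the decomposition is dependency-preserving.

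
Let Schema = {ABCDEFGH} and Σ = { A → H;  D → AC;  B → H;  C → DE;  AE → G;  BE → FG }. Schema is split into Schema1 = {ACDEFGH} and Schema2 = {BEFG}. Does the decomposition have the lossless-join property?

Common attributes: Schema1 ∩ Schema2 = {EFG}.
No dependency enlarges {EFG}, so (EFG)⁺ = {EFG}.
The closure contains neither all of Schema1 = {ACDEFGH} nor all of Schema2 = {BEFG}, so the common attributes are not a superkey of either fragment. The join is lossy.

No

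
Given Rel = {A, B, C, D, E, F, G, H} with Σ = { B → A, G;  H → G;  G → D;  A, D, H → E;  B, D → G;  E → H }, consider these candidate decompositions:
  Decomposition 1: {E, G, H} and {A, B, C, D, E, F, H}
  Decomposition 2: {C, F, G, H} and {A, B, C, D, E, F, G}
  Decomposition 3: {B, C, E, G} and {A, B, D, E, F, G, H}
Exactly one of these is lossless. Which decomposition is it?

Decomposition 1

Decomposition 1: common = {E, H}, closure = {D, E, G, H} → lossless.
Decomposition 2: common = {C, F, G}, closure = {C, D, F, G} → lossy.
Decomposition 3: common = {B, E, G}, closure = {A, B, D, E, G, H} → lossy.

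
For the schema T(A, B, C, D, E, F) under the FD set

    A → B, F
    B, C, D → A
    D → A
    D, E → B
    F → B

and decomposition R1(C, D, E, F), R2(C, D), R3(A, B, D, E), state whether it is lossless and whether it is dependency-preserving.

lossless but not dependency-preserving

Lossless test (chase): Rows 1 and 2 agree on D; apply D→A and equate their A entries. Rows 1 and 3 agree on D; apply D→A and equate their A entries. Rows 1 and 3 agree on D, E; apply D, E→B and equate their B entries. Rows 1 and 2 agree on A; apply A→B, F and equate their B, F entries. Rows 1 and 3 agree on A; apply A→B, F and equate their B, F entries. Row 1 is now all distinguished symbols — the join is lossless.
Dependency preservation: the restricted closure of {A} across the fragments never reaches {B, F}, so A → B, F cannot be enforced without a join — not preserved.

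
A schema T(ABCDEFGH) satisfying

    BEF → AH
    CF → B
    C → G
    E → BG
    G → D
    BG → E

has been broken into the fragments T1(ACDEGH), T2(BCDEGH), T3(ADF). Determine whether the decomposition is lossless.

Chase test. Columns are ABCDEFGH; row i has aⱼ where attribute j ∈ Ti, else bᵢⱼ.
Initial tableau (one row per fragment):
  row 1: a1 b12 a3 a4 a5 b16 a7 a8
  row 2: b21 a2 a3 a4 a5 b26 a7 a8
  row 3: a1 b32 b33 a4 b35 a6 b37 b38
Rows 1 and 2 agree on E; apply E→BG and equate their BG entries.
No row becomes fully distinguished — the join is lossy.

No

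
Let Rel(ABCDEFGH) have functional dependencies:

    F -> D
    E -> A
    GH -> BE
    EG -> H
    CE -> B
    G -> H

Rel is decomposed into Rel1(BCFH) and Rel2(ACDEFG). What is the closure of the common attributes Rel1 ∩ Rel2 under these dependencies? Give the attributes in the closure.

CDF

Rel1 ∩ Rel2 = {CF}.
F → D applies, adding D
Closure: {CDF}.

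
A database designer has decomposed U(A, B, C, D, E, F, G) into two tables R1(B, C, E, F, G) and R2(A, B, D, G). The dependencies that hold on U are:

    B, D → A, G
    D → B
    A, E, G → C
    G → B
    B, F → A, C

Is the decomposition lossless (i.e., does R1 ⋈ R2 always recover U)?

Common attributes: R1 ∩ R2 = {B, G}.
No dependency enlarges {B, G}, so (B, G)⁺ = {B, G}.
The closure contains neither all of R1 = {B, C, E, F, G} nor all of R2 = {A, B, D, G}, so the common attributes are not a superkey of either fragment. The join is lossy.

No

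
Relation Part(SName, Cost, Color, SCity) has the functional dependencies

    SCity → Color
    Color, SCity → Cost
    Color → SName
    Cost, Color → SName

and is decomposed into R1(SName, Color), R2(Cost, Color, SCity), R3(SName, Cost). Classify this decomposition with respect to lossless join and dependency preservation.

lossless and dependency-preserving

Lossless test (chase): Rows 1 and 2 agree on Color; apply Color→SName and equate their SName entries. Row 2 is now all distinguished symbols — the join is lossless.
Dependency preservation: Cost, Color → SName is not contained in any single fragment, but the restricted closure of its left-hand side across the fragments still reaches the right-hand side; the remaining FDs each lie inside some fragment. All dependencies are preserved.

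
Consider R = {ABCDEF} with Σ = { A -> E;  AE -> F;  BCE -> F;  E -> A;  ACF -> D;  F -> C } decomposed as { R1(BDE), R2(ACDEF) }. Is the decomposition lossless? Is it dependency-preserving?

lossless and dependency-preserving

Lossless test: (DE)⁺ = {ACDEF}, which contains all of one fragment — lossless.
Dependency preservation: BCE → F is not contained in any single fragment, but the restricted closure of its left-hand side across the fragments still reaches the right-hand side; the remaining FDs each lie inside some fragment. All dependencies are preserved.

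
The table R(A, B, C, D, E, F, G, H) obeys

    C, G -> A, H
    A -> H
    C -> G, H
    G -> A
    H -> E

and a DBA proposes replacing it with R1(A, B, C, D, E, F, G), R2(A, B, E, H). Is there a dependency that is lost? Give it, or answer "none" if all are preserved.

C, G → A, H: restricted closure across fragments reaches A, H.
A → H lies within R2.
C → G, H: restricted closure across fragments reaches G, H.
G → A lies within R1.
H → E lies within R2.
Every dependency is enforceable on the fragments, so the decomposition is dependency-preserving.

none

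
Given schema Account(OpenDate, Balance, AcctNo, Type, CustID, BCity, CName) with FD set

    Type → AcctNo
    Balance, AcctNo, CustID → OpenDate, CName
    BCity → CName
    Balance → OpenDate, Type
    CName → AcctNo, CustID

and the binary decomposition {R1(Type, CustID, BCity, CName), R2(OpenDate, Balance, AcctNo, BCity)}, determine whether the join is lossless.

Common attributes: R1 ∩ R2 = {BCity}.
Closure of {BCity}: BCity → CName applies, adding CName; CName → AcctNo, CustID applies, adding AcctNo, CustID. So (BCity)⁺ = {AcctNo, CustID, BCity, CName}.
The closure contains neither all of R1 = {Type, CustID, BCity, CName} nor all of R2 = {OpenDate, Balance, AcctNo, BCity}, so the common attributes are not a superkey of either fragment. The join is lossy.

No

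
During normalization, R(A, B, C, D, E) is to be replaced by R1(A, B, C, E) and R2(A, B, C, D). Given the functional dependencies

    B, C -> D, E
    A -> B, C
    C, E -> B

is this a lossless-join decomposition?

Yes

Common attributes: R1 ∩ R2 = {A, B, C}.
Closure of {A, B, C}: B, C → D, E applies, adding D, E. So (A, B, C)⁺ = {A, B, C, D, E}.
This closure contains every attribute of R1, so R1 ∩ R2 → R1. The join is lossless.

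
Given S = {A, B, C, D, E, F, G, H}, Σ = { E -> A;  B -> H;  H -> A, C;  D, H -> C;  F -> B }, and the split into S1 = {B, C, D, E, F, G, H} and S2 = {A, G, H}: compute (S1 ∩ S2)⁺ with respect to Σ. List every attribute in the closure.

A, C, G, H

S1 ∩ S2 = {G, H}.
H → A, C applies, adding A, C
Closure: {A, C, G, H}.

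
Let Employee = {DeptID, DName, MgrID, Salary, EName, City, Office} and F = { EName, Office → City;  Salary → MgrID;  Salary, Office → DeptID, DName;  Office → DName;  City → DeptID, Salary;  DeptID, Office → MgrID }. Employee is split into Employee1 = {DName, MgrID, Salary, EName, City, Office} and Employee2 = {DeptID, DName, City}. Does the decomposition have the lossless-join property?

Yes

Common attributes: Employee1 ∩ Employee2 = {DName, City}.
Closure of {DName, City}: City → DeptID, Salary applies, adding DeptID, Salary; Salary → MgrID applies, adding MgrID. So (DName, City)⁺ = {DeptID, DName, MgrID, Salary, City}.
This closure contains every attribute of Employee2, so Employee1 ∩ Employee2 → Employee2. The join is lossless.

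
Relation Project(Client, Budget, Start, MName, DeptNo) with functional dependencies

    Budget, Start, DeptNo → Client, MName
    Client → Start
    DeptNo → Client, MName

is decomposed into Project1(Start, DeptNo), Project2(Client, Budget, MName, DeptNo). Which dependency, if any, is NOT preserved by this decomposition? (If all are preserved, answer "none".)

Check Client → Start: no single fragment contains all of {Client, Start}, and the restricted closure of {Client} across the fragments never reaches {Start}.
Budget, Start, DeptNo → Client, MName is preserved.
DeptNo → Client, MName is preserved.

Client → Start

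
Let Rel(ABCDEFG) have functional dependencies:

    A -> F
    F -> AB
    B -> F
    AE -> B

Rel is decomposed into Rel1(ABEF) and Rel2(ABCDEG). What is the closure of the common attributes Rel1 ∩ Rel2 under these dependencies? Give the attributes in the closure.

ABEF

Rel1 ∩ Rel2 = {ABE}.
A → F applies, adding F
Closure: {ABEF}.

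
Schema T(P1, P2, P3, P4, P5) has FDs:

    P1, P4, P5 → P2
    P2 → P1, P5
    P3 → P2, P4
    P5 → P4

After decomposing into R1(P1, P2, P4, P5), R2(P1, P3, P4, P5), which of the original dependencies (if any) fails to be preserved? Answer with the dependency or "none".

none

P1, P4, P5 → P2 lies within R1.
P2 → P1, P5 lies within R1.
P3 → P2, P4: restricted closure across fragments reaches P2, P4.
P5 → P4 lies within R1.
Every dependency is enforceable on the fragments, so the decomposition is dependency-preserving.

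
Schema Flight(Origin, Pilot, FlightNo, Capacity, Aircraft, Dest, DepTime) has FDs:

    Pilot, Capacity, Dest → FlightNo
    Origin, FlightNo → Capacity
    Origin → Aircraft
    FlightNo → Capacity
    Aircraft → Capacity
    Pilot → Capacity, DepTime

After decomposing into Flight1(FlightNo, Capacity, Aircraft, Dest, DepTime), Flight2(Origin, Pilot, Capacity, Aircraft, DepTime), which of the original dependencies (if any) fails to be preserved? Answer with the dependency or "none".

Check Pilot, Capacity, Dest → FlightNo: no single fragment contains all of {Pilot, FlightNo, Capacity, Dest}, and the restricted closure of {Pilot, Capacity, Dest} across the fragments never reaches {FlightNo}.
Origin, FlightNo → Capacity is preserved.
Origin → Aircraft is preserved.
FlightNo → Capacity is preserved.
Aircraft → Capacity is preserved.
Pilot → Capacity, DepTime is preserved.

Pilot, Capacity, Dest → FlightNo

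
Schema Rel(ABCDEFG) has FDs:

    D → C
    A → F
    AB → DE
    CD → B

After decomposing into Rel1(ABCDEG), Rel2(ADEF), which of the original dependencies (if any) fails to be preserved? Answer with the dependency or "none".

none

D → C lies within Rel1.
A → F lies within Rel2.
AB → DE lies within Rel1.
CD → B lies within Rel1.
Every dependency is enforceable on the fragments, so the decomposition is dependency-preserving.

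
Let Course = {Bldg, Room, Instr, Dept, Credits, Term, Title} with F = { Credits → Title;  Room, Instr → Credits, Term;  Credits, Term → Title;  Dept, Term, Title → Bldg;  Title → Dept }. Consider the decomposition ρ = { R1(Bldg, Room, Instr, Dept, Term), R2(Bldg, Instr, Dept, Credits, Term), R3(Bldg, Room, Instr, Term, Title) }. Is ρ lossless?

Chase test. Columns are Bldg, Room, Instr, Dept, Credits, Term, Title; row i has aⱼ where attribute j ∈ Ri, else bᵢⱼ.
Initial tableau (one row per fragment):
  row 1: a1 a2 a3 a4 b15 a6 b17
  row 2: a1 b22 a3 a4 a5 a6 b27
  row 3: a1 a2 a3 b34 b35 a6 a7
Rows 1 and 3 agree on Room, Instr; apply Room, Instr→Credits, Term and equate their Credits, Term entries.
Rows 1 and 3 agree on Credits, Term; apply Credits, Term→Title and equate their Title entries.
Rows 1 and 3 agree on Title; apply Title→Dept and equate their Dept entries.
No row becomes fully distinguished — the join is lossy.

No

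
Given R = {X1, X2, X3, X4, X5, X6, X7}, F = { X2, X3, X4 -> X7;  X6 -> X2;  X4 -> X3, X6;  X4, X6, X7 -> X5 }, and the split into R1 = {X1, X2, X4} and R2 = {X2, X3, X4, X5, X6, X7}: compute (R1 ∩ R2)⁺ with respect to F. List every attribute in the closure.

R1 ∩ R2 = {X2, X4}.
X4 → X3, X6 applies, adding X3, X6
X2, X3, X4 → X7 applies, adding X7
X4, X6, X7 → X5 applies, adding X5
Closure: {X2, X3, X4, X5, X6, X7}.

X2, X3, X4, X5, X6, X7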